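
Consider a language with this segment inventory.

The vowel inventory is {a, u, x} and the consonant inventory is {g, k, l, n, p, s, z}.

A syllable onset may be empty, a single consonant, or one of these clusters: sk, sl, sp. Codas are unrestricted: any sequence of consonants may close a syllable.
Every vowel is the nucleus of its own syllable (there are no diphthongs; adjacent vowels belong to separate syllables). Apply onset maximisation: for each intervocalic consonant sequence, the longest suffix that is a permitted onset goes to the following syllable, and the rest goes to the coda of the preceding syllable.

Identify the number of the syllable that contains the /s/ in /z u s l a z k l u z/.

Nuclei (vowels): u, a, u → 3 syllables.
Between /u/ (V1) and /a/ (V2): cluster /sl/ — /sl/ is itself a permitted onset, so the whole cluster goes right; preceding coda = ∅.
Between /a/ (V2) and /u/ (V3): /zkl/; trying suffixes from longest down, /l/ is the first permitted one, so coda /zk/ | onset /l/.
Result: zu.slazk.luz.
The /s/ is in the onset of syllable 2 (/slazk/).

2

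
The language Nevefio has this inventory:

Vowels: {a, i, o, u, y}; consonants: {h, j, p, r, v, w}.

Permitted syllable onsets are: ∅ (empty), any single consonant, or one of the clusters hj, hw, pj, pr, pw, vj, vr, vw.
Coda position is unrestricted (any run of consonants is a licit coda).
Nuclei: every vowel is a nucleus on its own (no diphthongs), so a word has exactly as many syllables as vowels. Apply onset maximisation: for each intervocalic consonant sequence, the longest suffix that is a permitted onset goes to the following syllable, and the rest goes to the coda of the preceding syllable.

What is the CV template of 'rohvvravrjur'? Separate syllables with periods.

Nuclei (vowels): o, a, u → 3 syllables.
V1 /o/ – V2 /a/: cluster /hvvr/ — the longest permitted-onset suffix is /vr/; onset = /vr/, preceding coda = /hv/.
V2 /a/ – V3 /u/: /vrj/ — longest licit onset from the right is /j/, leaving /vr/ as coda.
Result: rohv.vravr.jur.
Mapping each syllable to C/V: /rohv/ → CVCC, /vravr/ → CCVCC, /jur/ → CVC.

CVCC.CCVCC.CVC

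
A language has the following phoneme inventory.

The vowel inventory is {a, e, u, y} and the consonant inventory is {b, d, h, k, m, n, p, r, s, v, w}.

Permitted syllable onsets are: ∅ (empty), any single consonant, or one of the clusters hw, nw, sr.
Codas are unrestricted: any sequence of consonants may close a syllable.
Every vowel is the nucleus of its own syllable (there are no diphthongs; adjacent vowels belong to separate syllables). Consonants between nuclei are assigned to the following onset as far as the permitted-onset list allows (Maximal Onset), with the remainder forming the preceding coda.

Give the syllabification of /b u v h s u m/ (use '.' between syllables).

The vowels are u, u — 2 nuclei, so 2 syllables.
Between /u/ (V1) and /u/ (V2): /vhs/ splits as /vh/ + /s/ (/s/ is the longest suffix that is a licit onset).

buvh.sum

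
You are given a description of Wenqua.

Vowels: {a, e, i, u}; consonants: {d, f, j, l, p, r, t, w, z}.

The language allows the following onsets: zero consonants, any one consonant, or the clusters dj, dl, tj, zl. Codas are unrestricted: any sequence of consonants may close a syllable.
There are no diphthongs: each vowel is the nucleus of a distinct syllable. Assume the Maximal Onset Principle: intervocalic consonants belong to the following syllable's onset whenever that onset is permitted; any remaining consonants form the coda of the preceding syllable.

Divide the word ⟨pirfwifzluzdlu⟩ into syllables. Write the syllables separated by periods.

pirf.wif.zluz.dlu

Nuclei (vowels): i, i, u, u → 4 syllables.
/i…i/ gap (V1→V2): /rfw/ splits as /rf/ + /w/ (/w/ is the longest suffix that is a licit onset).
/i…u/ gap (V2→V3): /fzl/ splits as /f/ + /zl/ (/zl/ is the longest suffix that is a licit onset).
/u…u/ gap (V3→V4): /zdl/; trying suffixes from longest down, /dl/ is the first permitted one, so coda /z/ | onset /dl/.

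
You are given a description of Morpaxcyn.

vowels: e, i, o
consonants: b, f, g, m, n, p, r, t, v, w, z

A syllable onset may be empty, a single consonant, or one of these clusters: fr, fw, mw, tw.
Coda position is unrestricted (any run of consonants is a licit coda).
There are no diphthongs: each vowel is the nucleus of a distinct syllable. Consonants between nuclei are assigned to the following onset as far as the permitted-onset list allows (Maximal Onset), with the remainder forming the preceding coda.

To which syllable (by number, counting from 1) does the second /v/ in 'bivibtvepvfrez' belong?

3

Nuclei (vowels): i, i, e, e → 4 syllables.
/i…i/ gap (V1→V2): /v/ is a single consonant, so it becomes the next onset.
/i…e/ gap (V2→V3): /btv/ splits as /bt/ + /v/ (/v/ is the longest suffix that is a licit onset).
/e…e/ gap (V3→V4): /pvfr/ splits as /pv/ + /fr/ (/fr/ is the longest suffix that is a licit onset).
Putting it together: bi.vibt.vepv.frez.
The second /v/ is in the onset of syllable 3 (/vepv/).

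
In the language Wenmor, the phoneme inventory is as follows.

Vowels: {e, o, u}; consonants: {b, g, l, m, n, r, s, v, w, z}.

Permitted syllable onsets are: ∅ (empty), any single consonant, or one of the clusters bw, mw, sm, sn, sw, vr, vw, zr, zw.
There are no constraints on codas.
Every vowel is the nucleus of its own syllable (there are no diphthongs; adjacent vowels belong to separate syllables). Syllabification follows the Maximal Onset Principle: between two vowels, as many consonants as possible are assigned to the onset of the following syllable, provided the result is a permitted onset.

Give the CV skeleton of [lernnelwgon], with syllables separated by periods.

CVCC.CVCC.CVC

Vowels present: e, e, o; each is a nucleus, giving 3 syllables.
Between /e/ (V1) and /e/ (V2): cluster /rnn/ — the longest permitted-onset suffix is /n/; onset = /n/, preceding coda = /rn/.
Between /e/ (V2) and /o/ (V3): /lwg/ splits as /lw/ + /g/ (/g/ is the longest suffix that is a licit onset).
So the parse is lern.nelw.gon.
Mapping each syllable to C/V: /lern/ → CVCC, /nelw/ → CVCC, /gon/ → CVC.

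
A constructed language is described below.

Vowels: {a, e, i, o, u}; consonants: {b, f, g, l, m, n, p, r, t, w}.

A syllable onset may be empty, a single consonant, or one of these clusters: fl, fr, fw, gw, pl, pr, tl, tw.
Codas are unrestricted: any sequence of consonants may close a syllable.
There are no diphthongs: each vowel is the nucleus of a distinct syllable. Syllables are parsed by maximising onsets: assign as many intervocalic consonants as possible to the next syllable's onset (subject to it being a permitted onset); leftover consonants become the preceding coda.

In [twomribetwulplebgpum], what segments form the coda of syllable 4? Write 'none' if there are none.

Nuclei (vowels): o, i, e, u, e, u → 6 syllables.
Between /o/ (V1) and /i/ (V2): cluster /mr/ — the longest permitted-onset suffix is /r/; onset = /r/, preceding coda = /m/.
Between /i/ (V2) and /e/ (V3): /b/ is a single consonant, so it becomes the next onset.
Between /e/ (V3) and /u/ (V4): /tw/ — entire cluster is a permitted onset → onset /tw/, coda ∅.
Between /u/ (V4) and /e/ (V5): /lpl/; trying suffixes from longest down, /pl/ is the first permitted one, so coda /l/ | onset /pl/.
Between /e/ (V5) and /u/ (V6): /bgp/ — longest licit onset from the right is /p/, leaving /bg/ as coda.
Result: twom.ri.be.twul.plebg.pum.
Syllable 4 is /twul/: onset /tw/, nucleus /u/, coda /l/.

l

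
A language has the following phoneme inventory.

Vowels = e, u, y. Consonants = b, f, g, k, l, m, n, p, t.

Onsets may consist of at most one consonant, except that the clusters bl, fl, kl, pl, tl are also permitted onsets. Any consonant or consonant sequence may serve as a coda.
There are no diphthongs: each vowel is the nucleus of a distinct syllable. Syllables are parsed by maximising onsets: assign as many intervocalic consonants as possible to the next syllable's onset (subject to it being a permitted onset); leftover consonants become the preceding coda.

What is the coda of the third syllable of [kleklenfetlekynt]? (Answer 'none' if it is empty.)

none

The vowels are e, e, e, e, y — 5 nuclei, so 5 syllables.
/e…e/ gap (V1→V2): cluster /kl/ — /kl/ is itself a permitted onset, so the whole cluster goes right; preceding coda = ∅.
/e…e/ gap (V2→V3): /nf/ — longest licit onset from the right is /f/, leaving /n/ as coda.
/e…e/ gap (V3→V4): cluster /tl/ — /tl/ is itself a permitted onset, so the whole cluster goes right; preceding coda = ∅.
/e…y/ gap (V4→V5): /k/ is a single consonant, so it becomes the next onset.
Syllabification: kle.klen.fe.tle.kynt.
Syllable 3 is /fe/: onset /f/, nucleus /e/, coda ∅.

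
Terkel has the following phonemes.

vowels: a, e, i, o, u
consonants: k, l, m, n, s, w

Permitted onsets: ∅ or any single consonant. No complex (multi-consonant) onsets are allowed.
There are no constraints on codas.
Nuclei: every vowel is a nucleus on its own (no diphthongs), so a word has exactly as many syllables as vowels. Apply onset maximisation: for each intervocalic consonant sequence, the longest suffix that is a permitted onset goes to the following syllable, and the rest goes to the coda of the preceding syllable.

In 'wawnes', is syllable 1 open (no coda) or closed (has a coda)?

The vowels are a, e — 2 nuclei, so 2 syllables.
σ1/σ2 boundary: /wn/; trying suffixes from longest down, /n/ is the first permitted one, so coda /w/ | onset /n/.
Result: waw.nes.
Syllable 1 is /waw/ with coda /w/, so it is closed.

closed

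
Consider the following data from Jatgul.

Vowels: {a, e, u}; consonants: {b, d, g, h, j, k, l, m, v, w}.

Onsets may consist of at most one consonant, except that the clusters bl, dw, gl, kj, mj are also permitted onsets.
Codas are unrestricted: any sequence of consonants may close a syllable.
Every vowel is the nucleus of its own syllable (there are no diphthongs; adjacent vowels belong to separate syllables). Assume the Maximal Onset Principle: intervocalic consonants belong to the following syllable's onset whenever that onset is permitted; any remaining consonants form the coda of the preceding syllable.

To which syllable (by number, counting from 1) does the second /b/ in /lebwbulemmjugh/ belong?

Nuclei (vowels): e, u, e, u → 4 syllables.
σ1/σ2 boundary: /bwb/; trying suffixes from longest down, /b/ is the first permitted one, so coda /bw/ | onset /b/.
σ2/σ3 boundary: /l/ → onset of the next syllable (single consonants are always licit onsets).
σ3/σ4 boundary: /mmj/; trying suffixes from longest down, /mj/ is the first permitted one, so coda /m/ | onset /mj/.
So the parse is lebw.bu.lem.mjugh.
The second /b/ is in the onset of syllable 2 (/bu/).

2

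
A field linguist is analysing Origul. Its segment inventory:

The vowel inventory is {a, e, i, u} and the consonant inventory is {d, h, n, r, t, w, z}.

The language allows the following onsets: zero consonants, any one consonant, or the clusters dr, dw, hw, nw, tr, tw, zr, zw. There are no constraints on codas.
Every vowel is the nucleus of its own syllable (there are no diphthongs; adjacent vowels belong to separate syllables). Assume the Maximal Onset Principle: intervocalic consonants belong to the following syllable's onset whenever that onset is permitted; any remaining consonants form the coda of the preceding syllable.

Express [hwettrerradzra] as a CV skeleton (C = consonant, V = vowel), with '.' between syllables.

Nuclei (vowels): e, e, a, a → 4 syllables.
/e…e/ gap (V1→V2): /ttr/ splits as /t/ + /tr/ (/tr/ is the longest suffix that is a licit onset).
/e…a/ gap (V2→V3): /rr/ — longest licit onset from the right is /r/, leaving /r/ as coda.
/a…a/ gap (V3→V4): /dzr/; trying suffixes from longest down, /zr/ is the first permitted one, so coda /d/ | onset /zr/.
Syllabification: hwet.trer.rad.zra.
Mapping each syllable to C/V: /hwet/ → CCVC, /trer/ → CCVC, /rad/ → CVC, /zra/ → CCV.

CCVC.CCVC.CVC.CCV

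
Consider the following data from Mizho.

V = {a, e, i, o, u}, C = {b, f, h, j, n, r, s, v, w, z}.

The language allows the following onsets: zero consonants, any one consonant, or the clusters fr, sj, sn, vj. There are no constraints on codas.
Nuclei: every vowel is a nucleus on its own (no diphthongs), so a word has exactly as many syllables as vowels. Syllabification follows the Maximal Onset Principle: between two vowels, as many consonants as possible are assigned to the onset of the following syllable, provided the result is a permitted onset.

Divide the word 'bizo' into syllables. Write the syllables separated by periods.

bi.zo

Nuclei (vowels): i, o → 2 syllables.
V1 /i/ – V2 /o/: /z/ is a single consonant, so it becomes the next onset.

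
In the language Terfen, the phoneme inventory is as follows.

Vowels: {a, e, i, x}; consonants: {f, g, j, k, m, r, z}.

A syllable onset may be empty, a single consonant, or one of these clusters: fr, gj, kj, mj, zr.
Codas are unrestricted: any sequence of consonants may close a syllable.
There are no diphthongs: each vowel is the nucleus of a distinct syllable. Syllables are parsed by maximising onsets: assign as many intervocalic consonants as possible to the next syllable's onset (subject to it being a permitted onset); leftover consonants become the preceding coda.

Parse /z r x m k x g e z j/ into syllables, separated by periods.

The vowels are x, x, e — 3 nuclei, so 3 syllables.
V1 /x/ – V2 /x/: /mk/ splits as /m/ + /k/ (/k/ is the longest suffix that is a licit onset).
V2 /x/ – V3 /e/: just /g/ — single C goes to the following onset.

zrxm.kx.gezj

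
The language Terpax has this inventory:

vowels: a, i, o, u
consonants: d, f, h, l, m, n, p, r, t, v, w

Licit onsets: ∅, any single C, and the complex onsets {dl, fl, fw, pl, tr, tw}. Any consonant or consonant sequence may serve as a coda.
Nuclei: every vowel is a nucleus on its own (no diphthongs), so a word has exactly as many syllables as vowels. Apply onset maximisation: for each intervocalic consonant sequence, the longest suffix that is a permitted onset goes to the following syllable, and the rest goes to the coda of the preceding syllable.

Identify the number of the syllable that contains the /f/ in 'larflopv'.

Vowels present: a, o; each is a nucleus, giving 2 syllables.
σ1/σ2 boundary: /rfl/ — longest licit onset from the right is /fl/, leaving /r/ as coda.
Syllabification: lar.flopv.
The /f/ is in the onset of syllable 2 (/flopv/).

2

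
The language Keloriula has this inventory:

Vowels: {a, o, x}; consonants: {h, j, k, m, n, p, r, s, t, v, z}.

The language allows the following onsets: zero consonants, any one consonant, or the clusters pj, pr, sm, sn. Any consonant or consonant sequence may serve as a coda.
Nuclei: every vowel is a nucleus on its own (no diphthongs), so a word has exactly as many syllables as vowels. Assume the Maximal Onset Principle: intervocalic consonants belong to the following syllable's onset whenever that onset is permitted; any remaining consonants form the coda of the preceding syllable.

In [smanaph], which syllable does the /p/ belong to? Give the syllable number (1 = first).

2

The vowels are a, a — 2 nuclei, so 2 syllables.
σ1/σ2 boundary: /n/ is a single consonant, so it becomes the next onset.
Syllabification: sma.naph.
The /p/ is in the coda of syllable 2 (/naph/).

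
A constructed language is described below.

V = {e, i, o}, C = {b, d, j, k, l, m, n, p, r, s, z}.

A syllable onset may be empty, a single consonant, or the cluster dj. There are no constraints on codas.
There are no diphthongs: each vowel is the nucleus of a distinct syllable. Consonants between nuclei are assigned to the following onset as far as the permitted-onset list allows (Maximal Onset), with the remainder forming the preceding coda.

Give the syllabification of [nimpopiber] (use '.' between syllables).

The vowels are i, o, i, e — 4 nuclei, so 4 syllables.
V1 /i/ – V2 /o/: /mp/; trying suffixes from longest down, /p/ is the first permitted one, so coda /m/ | onset /p/.
V2 /o/ – V3 /i/: /p/ → onset of the next syllable (single consonants are always licit onsets).
V3 /i/ – V4 /e/: /b/ → onset of the next syllable (single consonants are always licit onsets).

nim.po.pi.ber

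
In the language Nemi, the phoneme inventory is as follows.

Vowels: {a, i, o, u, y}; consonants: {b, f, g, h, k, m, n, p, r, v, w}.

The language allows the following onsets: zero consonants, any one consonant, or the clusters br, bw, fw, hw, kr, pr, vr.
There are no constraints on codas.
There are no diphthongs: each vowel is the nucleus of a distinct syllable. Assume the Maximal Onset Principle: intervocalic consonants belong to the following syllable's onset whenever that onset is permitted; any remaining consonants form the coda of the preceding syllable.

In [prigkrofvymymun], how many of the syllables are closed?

Vowels present: i, o, y, y, u; each is a nucleus, giving 5 syllables.
V1 /i/ – V2 /o/: /gkr/; trying suffixes from longest down, /kr/ is the first permitted one, so coda /g/ | onset /kr/.
V2 /o/ – V3 /y/: /fv/; trying suffixes from longest down, /v/ is the first permitted one, so coda /f/ | onset /v/.
V3 /y/ – V4 /y/: /m/ → onset of the next syllable (single consonants are always licit onsets).
V4 /y/ – V5 /u/: /m/ → onset of the next syllable (single consonants are always licit onsets).
So the parse is prig.krof.vy.my.mun.
Classifying each syllable: /prig/ (closed), /krof/ (closed), /vy/ (open), /my/ (open), /mun/ (closed).
Closed syllables: 3.

3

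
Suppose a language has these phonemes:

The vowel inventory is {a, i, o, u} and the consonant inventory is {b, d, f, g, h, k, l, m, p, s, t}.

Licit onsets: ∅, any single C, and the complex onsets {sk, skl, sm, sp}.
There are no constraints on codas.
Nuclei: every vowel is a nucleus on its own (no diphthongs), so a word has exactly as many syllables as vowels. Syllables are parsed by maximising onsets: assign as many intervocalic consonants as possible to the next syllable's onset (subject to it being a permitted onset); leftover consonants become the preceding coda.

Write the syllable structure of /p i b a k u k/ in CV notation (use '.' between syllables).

Vowels present: i, a, u; each is a nucleus, giving 3 syllables.
/i…a/ gap (V1→V2): just /b/ — single C goes to the following onset.
/a…u/ gap (V2→V3): just /k/ — single C goes to the following onset.
Result: pi.ba.kuk.
Mapping each syllable to C/V: /pi/ → CV, /ba/ → CV, /kuk/ → CVC.

CV.CV.CVC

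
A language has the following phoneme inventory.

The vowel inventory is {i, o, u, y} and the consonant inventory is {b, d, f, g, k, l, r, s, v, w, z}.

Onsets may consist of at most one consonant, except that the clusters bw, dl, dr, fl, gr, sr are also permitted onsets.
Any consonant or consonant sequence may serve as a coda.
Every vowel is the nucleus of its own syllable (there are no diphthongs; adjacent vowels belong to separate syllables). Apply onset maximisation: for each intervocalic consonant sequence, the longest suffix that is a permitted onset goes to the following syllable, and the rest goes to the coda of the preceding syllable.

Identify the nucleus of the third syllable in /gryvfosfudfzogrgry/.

u

The vowels are y, o, u, o, y — 5 nuclei, so 5 syllables.
The third nucleus (vowel 3 from the left) is /u/.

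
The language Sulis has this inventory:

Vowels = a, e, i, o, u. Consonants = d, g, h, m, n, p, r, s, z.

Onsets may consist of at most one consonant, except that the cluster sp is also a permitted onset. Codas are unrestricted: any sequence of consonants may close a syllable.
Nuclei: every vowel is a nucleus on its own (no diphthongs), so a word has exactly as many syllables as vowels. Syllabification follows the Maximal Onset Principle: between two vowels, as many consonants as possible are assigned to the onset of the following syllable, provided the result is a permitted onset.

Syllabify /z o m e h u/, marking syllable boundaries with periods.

zo.me.hu

Nuclei (vowels): o, e, u → 3 syllables.
/o…e/ gap (V1→V2): /m/ → onset of the next syllable (single consonants are always licit onsets).
/e…u/ gap (V2→V3): just /h/ — single C goes to the following onset.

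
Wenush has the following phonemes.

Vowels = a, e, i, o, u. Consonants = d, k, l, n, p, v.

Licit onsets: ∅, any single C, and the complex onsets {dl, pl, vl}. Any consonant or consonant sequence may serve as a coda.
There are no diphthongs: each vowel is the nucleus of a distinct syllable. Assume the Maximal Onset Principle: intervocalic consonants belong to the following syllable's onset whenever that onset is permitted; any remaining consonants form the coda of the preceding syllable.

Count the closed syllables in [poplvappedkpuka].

3

Vowels present: o, a, e, u, a; each is a nucleus, giving 5 syllables.
σ1/σ2 boundary: /plv/ — longest licit onset from the right is /v/, leaving /pl/ as coda.
σ2/σ3 boundary: cluster /pp/ — the longest permitted-onset suffix is /p/; onset = /p/, preceding coda = /p/.
σ3/σ4 boundary: /dkp/ — longest licit onset from the right is /p/, leaving /dk/ as coda.
σ4/σ5 boundary: just /k/ — single C goes to the following onset.
So the parse is popl.vap.pedk.pu.ka.
Classifying each syllable: /popl/ (closed), /vap/ (closed), /pedk/ (closed), /pu/ (open), /ka/ (open).
Closed syllables: 3.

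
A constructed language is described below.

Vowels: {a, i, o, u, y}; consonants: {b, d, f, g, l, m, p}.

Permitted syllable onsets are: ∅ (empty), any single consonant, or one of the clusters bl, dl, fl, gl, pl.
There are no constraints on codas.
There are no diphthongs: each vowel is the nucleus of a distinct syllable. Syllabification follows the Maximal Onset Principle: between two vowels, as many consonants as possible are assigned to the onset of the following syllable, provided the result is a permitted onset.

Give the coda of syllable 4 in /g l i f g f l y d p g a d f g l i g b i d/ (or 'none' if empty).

g

The vowels are i, y, a, i, i — 5 nuclei, so 5 syllables.
V1 /i/ – V2 /y/: /fgfl/ — longest licit onset from the right is /fl/, leaving /fg/ as coda.
V2 /y/ – V3 /a/: /dpg/ — longest licit onset from the right is /g/, leaving /dp/ as coda.
V3 /a/ – V4 /i/: /dfgl/ — longest licit onset from the right is /gl/, leaving /df/ as coda.
V4 /i/ – V5 /i/: cluster /gb/ — the longest permitted-onset suffix is /b/; onset = /b/, preceding coda = /g/.
Syllabification: glifg.flydp.gadf.glig.bid.
Syllable 4 is /glig/: onset /gl/, nucleus /i/, coda /g/.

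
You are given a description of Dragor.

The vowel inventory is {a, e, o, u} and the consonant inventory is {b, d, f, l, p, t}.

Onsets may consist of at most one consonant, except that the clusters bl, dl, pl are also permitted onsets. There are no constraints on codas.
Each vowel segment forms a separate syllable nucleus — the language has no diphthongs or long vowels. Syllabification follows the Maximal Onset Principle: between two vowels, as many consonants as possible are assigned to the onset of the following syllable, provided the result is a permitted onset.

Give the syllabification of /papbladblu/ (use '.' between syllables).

pap.blad.blu

Vowels present: a, a, u; each is a nucleus, giving 3 syllables.
/a…a/ gap (V1→V2): /pbl/; trying suffixes from longest down, /bl/ is the first permitted one, so coda /p/ | onset /bl/.
/a…u/ gap (V2→V3): /dbl/ — longest licit onset from the right is /bl/, leaving /d/ as coda.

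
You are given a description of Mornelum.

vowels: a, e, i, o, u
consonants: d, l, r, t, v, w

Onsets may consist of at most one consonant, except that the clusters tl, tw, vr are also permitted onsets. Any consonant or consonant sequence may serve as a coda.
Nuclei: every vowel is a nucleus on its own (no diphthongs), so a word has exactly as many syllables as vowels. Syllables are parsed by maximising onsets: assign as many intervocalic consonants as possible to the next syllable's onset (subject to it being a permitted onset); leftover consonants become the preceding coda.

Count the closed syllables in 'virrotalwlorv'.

The vowels are i, o, a, o — 4 nuclei, so 4 syllables.
/i…o/ gap (V1→V2): /rr/ — longest licit onset from the right is /r/, leaving /r/ as coda.
/o…a/ gap (V2→V3): /t/ → onset of the next syllable (single consonants are always licit onsets).
/a…o/ gap (V3→V4): /lwl/ — longest licit onset from the right is /l/, leaving /lw/ as coda.
Putting it together: vir.ro.talw.lorv.
Classifying each syllable: /vir/ (closed), /ro/ (open), /talw/ (closed), /lorv/ (closed).
Closed syllables: 3.

3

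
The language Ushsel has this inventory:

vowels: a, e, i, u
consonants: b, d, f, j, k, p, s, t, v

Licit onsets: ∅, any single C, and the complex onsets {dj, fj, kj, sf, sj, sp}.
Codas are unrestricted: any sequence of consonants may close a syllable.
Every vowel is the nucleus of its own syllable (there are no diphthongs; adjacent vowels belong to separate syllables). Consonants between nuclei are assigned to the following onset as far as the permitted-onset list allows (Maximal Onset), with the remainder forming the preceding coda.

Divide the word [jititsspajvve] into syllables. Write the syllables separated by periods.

ji.tits.spajv.ve

Nuclei (vowels): i, i, a, e → 4 syllables.
σ1/σ2 boundary: /t/ → onset of the next syllable (single consonants are always licit onsets).
σ2/σ3 boundary: /tssp/ — longest licit onset from the right is /sp/, leaving /ts/ as coda.
σ3/σ4 boundary: cluster /jvv/ — the longest permitted-onset suffix is /v/; onset = /v/, preceding coda = /jv/.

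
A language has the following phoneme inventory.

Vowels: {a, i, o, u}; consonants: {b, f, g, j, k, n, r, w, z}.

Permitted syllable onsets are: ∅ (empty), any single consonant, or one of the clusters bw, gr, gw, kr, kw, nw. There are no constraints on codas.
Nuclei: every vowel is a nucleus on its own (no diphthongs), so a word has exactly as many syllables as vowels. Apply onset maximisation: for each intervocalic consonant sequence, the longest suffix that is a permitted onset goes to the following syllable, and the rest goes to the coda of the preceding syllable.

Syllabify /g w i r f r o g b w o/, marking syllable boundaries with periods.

gwirf.rog.bwo

Vowels present: i, o, o; each is a nucleus, giving 3 syllables.
Between /i/ (V1) and /o/ (V2): /rfr/ splits as /rf/ + /r/ (/r/ is the longest suffix that is a licit onset).
Between /o/ (V2) and /o/ (V3): /gbw/ splits as /g/ + /bw/ (/bw/ is the longest suffix that is a licit onset).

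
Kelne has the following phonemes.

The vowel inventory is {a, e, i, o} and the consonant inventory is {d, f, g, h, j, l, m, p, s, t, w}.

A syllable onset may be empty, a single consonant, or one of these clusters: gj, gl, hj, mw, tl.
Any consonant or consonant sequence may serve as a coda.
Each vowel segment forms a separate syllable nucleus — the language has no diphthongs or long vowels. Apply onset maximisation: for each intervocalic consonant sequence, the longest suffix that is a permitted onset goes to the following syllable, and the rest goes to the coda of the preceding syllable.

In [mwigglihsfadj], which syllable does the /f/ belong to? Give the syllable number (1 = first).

The vowels are i, i, a — 3 nuclei, so 3 syllables.
/i…i/ gap (V1→V2): /ggl/; trying suffixes from longest down, /gl/ is the first permitted one, so coda /g/ | onset /gl/.
/i…a/ gap (V2→V3): /hsf/; trying suffixes from longest down, /f/ is the first permitted one, so coda /hs/ | onset /f/.
Syllabification: mwig.glihs.fadj.
The /f/ is in the onset of syllable 3 (/fadj/).

3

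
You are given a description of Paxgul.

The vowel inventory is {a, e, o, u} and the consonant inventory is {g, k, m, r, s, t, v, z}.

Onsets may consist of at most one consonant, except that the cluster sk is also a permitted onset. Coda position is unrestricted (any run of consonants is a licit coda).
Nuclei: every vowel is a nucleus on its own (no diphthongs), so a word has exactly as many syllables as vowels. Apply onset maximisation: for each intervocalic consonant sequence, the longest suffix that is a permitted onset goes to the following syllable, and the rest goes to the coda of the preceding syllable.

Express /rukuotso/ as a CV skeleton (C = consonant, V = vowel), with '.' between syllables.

CV.CV.VC.CV

Vowels present: u, u, o, o; each is a nucleus, giving 4 syllables.
V1 /u/ – V2 /u/: /k/ is a single consonant, so it becomes the next onset.
V2 /u/ – V3 /o/: nothing intervenes; syllable break is V.V.
V3 /o/ – V4 /o/: /ts/ — longest licit onset from the right is /s/, leaving /t/ as coda.
Result: ru.ku.ot.so.
Mapping each syllable to C/V: /ru/ → CV, /ku/ → CV, /ot/ → VC, /so/ → CV.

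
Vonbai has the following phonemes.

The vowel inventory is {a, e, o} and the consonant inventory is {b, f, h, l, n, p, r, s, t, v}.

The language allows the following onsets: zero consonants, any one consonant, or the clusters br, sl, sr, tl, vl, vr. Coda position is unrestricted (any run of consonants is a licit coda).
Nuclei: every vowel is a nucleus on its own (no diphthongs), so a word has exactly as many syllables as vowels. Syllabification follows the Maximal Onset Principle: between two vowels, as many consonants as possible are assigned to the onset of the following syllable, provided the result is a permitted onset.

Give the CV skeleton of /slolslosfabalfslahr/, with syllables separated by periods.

CCVC.CCVC.CV.CVCC.CCVCC

Vowels present: o, o, a, a, a; each is a nucleus, giving 5 syllables.
V1 /o/ – V2 /o/: /lsl/ — longest licit onset from the right is /sl/, leaving /l/ as coda.
V2 /o/ – V3 /a/: /sf/ splits as /s/ + /f/ (/f/ is the longest suffix that is a licit onset).
V3 /a/ – V4 /a/: just /b/ — single C goes to the following onset.
V4 /a/ – V5 /a/: /lfsl/; trying suffixes from longest down, /sl/ is the first permitted one, so coda /lf/ | onset /sl/.
Putting it together: slol.slos.fa.balf.slahr.
Mapping each syllable to C/V: /slol/ → CCVC, /slos/ → CCVC, /fa/ → CV, /balf/ → CVCC, /slahr/ → CCVCC.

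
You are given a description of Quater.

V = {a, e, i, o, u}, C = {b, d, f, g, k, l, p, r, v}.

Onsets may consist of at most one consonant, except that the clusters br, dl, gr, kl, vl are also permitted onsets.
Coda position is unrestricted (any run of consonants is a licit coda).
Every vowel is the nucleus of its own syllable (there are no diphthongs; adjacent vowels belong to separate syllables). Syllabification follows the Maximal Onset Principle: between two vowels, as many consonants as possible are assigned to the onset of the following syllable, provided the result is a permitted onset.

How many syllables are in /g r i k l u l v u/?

Nuclei (vowels): i, u, u → 3 syllables.

3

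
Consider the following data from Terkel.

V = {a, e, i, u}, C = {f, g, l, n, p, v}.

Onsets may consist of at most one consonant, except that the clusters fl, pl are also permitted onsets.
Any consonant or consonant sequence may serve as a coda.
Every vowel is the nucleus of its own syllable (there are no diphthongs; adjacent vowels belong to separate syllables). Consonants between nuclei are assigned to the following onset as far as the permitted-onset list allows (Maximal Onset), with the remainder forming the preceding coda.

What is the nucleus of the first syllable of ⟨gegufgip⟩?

Nuclei (vowels): e, u, i → 3 syllables.
The first nucleus (vowel 1 from the left) is /e/.

e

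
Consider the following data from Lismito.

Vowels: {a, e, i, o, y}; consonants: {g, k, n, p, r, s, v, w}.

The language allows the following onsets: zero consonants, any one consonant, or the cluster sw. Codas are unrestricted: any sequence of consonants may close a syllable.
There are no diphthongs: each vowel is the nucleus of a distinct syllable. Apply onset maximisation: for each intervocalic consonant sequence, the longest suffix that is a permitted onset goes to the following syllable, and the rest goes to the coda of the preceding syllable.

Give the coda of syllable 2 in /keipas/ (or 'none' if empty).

The vowels are e, i, a — 3 nuclei, so 3 syllables.
σ1/σ2 boundary: no consonants, so the boundary falls immediately after /e/.
σ2/σ3 boundary: /p/ → onset of the next syllable (single consonants are always licit onsets).
Result: ke.i.pas.
Syllable 2 is /i/: onset ∅, nucleus /i/, coda ∅.

none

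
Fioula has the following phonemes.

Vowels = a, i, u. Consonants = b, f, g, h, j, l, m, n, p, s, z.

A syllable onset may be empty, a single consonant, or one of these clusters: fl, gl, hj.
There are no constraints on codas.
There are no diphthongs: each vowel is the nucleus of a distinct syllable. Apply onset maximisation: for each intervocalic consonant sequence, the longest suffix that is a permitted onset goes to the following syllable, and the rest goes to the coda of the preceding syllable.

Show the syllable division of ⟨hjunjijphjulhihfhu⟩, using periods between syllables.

Nuclei (vowels): u, i, u, i, u → 5 syllables.
V1 /u/ – V2 /i/: /nj/ — longest licit onset from the right is /j/, leaving /n/ as coda.
V2 /i/ – V3 /u/: /jphj/; trying suffixes from longest down, /hj/ is the first permitted one, so coda /jp/ | onset /hj/.
V3 /u/ – V4 /i/: /lh/; trying suffixes from longest down, /h/ is the first permitted one, so coda /l/ | onset /h/.
V4 /i/ – V5 /u/: /hfh/ splits as /hf/ + /h/ (/h/ is the longest suffix that is a licit onset).

hjun.jijp.hjul.hihf.hu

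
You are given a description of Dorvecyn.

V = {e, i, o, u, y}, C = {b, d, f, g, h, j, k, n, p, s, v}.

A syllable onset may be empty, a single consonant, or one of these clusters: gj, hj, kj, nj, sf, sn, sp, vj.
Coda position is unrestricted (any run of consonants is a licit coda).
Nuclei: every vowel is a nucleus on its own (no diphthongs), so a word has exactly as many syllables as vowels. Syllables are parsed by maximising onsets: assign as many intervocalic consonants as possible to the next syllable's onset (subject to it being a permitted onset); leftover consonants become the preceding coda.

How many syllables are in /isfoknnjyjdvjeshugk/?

Nuclei (vowels): i, o, y, e, u → 5 syllables.

5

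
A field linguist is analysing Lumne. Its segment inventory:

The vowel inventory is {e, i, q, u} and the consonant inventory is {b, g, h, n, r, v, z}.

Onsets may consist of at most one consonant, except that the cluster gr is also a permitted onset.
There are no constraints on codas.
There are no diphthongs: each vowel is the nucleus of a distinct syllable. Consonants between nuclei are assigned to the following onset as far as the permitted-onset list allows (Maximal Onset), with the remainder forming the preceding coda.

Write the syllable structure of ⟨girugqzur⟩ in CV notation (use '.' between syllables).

CV.CV.CV.CVC

Nuclei (vowels): i, u, q, u → 4 syllables.
V1 /i/ – V2 /u/: just /r/ — single C goes to the following onset.
V2 /u/ – V3 /q/: /g/ → onset of the next syllable (single consonants are always licit onsets).
V3 /q/ – V4 /u/: just /z/ — single C goes to the following onset.
Syllabification: gi.ru.gq.zur.
Mapping each syllable to C/V: /gi/ → CV, /ru/ → CV, /gq/ → CV, /zur/ → CVC.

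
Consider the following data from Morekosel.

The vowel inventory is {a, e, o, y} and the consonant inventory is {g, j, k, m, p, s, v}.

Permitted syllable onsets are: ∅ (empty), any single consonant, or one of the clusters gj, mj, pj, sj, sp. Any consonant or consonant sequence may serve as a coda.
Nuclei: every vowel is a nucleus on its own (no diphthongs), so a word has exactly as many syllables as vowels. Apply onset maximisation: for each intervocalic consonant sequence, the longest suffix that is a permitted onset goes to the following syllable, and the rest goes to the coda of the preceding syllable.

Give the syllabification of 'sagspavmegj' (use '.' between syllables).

sag.spav.megj

The vowels are a, a, e — 3 nuclei, so 3 syllables.
σ1/σ2 boundary: cluster /gsp/ — the longest permitted-onset suffix is /sp/; onset = /sp/, preceding coda = /g/.
σ2/σ3 boundary: /vm/ splits as /v/ + /m/ (/m/ is the longest suffix that is a licit onset).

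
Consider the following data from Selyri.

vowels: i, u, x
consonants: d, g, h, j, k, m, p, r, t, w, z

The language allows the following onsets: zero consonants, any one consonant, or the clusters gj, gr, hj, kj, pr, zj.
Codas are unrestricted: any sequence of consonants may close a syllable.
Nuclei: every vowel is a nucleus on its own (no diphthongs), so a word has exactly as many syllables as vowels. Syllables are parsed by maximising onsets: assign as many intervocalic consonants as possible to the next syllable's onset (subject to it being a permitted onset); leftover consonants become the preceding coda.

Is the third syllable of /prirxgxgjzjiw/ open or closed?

closed

The vowels are i, x, x, i — 4 nuclei, so 4 syllables.
Between /i/ (V1) and /x/ (V2): /r/ is a single consonant, so it becomes the next onset.
Between /x/ (V2) and /x/ (V3): just /g/ — single C goes to the following onset.
Between /x/ (V3) and /i/ (V4): /gjzj/ splits as /gj/ + /zj/ (/zj/ is the longest suffix that is a licit onset).
Result: pri.rx.gxgj.zjiw.
Syllable 3 is /gxgj/ with coda /gj/, so it is closed.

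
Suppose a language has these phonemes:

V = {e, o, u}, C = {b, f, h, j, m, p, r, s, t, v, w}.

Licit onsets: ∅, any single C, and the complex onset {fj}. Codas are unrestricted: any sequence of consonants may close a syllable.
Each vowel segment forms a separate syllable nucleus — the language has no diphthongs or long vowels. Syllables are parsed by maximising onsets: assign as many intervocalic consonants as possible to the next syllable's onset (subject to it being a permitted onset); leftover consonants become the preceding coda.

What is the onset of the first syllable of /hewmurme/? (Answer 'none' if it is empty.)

Nuclei (vowels): e, u, e → 3 syllables.
Between /e/ (V1) and /u/ (V2): /wm/; trying suffixes from longest down, /m/ is the first permitted one, so coda /w/ | onset /m/.
Between /u/ (V2) and /e/ (V3): cluster /rm/ — the longest permitted-onset suffix is /m/; onset = /m/, preceding coda = /r/.
Syllabification: hew.mur.me.
Syllable 1 is /hew/: onset /h/, nucleus /e/, coda /w/.

h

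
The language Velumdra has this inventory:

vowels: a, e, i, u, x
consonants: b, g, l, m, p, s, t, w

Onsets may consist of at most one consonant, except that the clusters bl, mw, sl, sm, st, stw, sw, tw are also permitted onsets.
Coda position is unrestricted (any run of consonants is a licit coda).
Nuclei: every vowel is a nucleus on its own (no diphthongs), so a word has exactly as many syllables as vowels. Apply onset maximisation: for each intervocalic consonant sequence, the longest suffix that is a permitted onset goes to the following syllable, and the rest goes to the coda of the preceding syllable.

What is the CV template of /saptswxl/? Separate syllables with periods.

Vowels present: a, x; each is a nucleus, giving 2 syllables.
V1 /a/ – V2 /x/: /ptsw/ splits as /pt/ + /sw/ (/sw/ is the longest suffix that is a licit onset).
Result: sapt.swxl.
Mapping each syllable to C/V: /sapt/ → CVCC, /swxl/ → CCVC.

CVCC.CCVC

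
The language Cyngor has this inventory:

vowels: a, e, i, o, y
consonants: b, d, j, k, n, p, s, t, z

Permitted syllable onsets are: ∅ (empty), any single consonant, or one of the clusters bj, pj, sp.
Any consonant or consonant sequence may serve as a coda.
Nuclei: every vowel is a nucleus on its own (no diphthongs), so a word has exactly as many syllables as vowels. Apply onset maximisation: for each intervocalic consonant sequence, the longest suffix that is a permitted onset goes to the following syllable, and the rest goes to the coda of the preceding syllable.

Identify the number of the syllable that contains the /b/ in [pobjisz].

2

Nuclei (vowels): o, i → 2 syllables.
/o…i/ gap (V1→V2): /bj/ is a licit onset in full, so it all attaches to the next syllable.
Putting it together: po.bjisz.
The /b/ is in the onset of syllable 2 (/bjisz/).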